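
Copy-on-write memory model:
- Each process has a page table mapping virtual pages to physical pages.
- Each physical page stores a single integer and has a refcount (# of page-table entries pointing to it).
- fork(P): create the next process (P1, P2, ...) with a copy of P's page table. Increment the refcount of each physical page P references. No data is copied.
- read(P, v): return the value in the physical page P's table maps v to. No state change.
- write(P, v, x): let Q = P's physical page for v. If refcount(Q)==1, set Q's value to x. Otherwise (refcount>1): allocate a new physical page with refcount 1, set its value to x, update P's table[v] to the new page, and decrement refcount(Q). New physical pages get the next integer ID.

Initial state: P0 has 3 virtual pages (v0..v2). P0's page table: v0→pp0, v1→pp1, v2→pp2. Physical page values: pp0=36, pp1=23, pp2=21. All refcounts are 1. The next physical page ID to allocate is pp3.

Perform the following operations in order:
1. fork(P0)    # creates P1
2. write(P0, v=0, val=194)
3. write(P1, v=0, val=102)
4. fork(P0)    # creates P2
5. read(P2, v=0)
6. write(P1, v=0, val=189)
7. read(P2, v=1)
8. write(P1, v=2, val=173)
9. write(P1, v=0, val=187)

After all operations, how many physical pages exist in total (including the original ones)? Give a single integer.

Answer: 5

Derivation:
Op 1: fork(P0) -> P1. 3 ppages; refcounts: pp0:2 pp1:2 pp2:2
Op 2: write(P0, v0, 194). refcount(pp0)=2>1 -> COPY to pp3. 4 ppages; refcounts: pp0:1 pp1:2 pp2:2 pp3:1
Op 3: write(P1, v0, 102). refcount(pp0)=1 -> write in place. 4 ppages; refcounts: pp0:1 pp1:2 pp2:2 pp3:1
Op 4: fork(P0) -> P2. 4 ppages; refcounts: pp0:1 pp1:3 pp2:3 pp3:2
Op 5: read(P2, v0) -> 194. No state change.
Op 6: write(P1, v0, 189). refcount(pp0)=1 -> write in place. 4 ppages; refcounts: pp0:1 pp1:3 pp2:3 pp3:2
Op 7: read(P2, v1) -> 23. No state change.
Op 8: write(P1, v2, 173). refcount(pp2)=3>1 -> COPY to pp4. 5 ppages; refcounts: pp0:1 pp1:3 pp2:2 pp3:2 pp4:1
Op 9: write(P1, v0, 187). refcount(pp0)=1 -> write in place. 5 ppages; refcounts: pp0:1 pp1:3 pp2:2 pp3:2 pp4:1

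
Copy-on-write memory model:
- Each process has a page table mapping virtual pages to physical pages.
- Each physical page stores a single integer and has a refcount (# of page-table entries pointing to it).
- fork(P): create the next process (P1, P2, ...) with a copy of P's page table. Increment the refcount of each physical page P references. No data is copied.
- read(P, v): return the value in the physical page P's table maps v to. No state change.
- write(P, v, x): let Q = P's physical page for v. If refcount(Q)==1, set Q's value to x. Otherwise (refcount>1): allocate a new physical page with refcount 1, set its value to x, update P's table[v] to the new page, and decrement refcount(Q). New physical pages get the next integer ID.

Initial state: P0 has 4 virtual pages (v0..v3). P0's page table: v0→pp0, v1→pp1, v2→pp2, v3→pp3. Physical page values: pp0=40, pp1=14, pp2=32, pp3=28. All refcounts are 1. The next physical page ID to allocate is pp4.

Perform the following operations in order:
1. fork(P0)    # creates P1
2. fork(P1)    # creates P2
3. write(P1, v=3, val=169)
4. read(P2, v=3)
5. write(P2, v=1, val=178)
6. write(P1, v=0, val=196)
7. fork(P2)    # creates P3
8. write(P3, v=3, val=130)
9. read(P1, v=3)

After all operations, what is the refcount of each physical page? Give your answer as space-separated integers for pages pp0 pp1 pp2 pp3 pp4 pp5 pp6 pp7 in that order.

Answer: 3 2 4 2 1 2 1 1

Derivation:
Op 1: fork(P0) -> P1. 4 ppages; refcounts: pp0:2 pp1:2 pp2:2 pp3:2
Op 2: fork(P1) -> P2. 4 ppages; refcounts: pp0:3 pp1:3 pp2:3 pp3:3
Op 3: write(P1, v3, 169). refcount(pp3)=3>1 -> COPY to pp4. 5 ppages; refcounts: pp0:3 pp1:3 pp2:3 pp3:2 pp4:1
Op 4: read(P2, v3) -> 28. No state change.
Op 5: write(P2, v1, 178). refcount(pp1)=3>1 -> COPY to pp5. 6 ppages; refcounts: pp0:3 pp1:2 pp2:3 pp3:2 pp4:1 pp5:1
Op 6: write(P1, v0, 196). refcount(pp0)=3>1 -> COPY to pp6. 7 ppages; refcounts: pp0:2 pp1:2 pp2:3 pp3:2 pp4:1 pp5:1 pp6:1
Op 7: fork(P2) -> P3. 7 ppages; refcounts: pp0:3 pp1:2 pp2:4 pp3:3 pp4:1 pp5:2 pp6:1
Op 8: write(P3, v3, 130). refcount(pp3)=3>1 -> COPY to pp7. 8 ppages; refcounts: pp0:3 pp1:2 pp2:4 pp3:2 pp4:1 pp5:2 pp6:1 pp7:1
Op 9: read(P1, v3) -> 169. No state change.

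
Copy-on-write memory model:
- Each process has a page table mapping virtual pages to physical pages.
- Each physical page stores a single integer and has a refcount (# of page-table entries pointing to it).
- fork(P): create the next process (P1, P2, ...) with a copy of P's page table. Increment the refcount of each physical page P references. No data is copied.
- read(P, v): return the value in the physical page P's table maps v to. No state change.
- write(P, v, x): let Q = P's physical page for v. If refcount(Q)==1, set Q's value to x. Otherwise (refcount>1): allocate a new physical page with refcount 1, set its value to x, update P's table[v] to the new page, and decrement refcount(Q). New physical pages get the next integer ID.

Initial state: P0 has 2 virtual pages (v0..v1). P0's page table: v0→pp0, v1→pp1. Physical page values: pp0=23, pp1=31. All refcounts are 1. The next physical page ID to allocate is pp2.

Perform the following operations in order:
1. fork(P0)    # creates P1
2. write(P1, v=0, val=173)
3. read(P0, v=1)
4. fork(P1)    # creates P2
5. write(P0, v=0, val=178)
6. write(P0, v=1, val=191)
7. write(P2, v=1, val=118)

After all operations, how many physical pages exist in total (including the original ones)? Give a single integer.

Answer: 5

Derivation:
Op 1: fork(P0) -> P1. 2 ppages; refcounts: pp0:2 pp1:2
Op 2: write(P1, v0, 173). refcount(pp0)=2>1 -> COPY to pp2. 3 ppages; refcounts: pp0:1 pp1:2 pp2:1
Op 3: read(P0, v1) -> 31. No state change.
Op 4: fork(P1) -> P2. 3 ppages; refcounts: pp0:1 pp1:3 pp2:2
Op 5: write(P0, v0, 178). refcount(pp0)=1 -> write in place. 3 ppages; refcounts: pp0:1 pp1:3 pp2:2
Op 6: write(P0, v1, 191). refcount(pp1)=3>1 -> COPY to pp3. 4 ppages; refcounts: pp0:1 pp1:2 pp2:2 pp3:1
Op 7: write(P2, v1, 118). refcount(pp1)=2>1 -> COPY to pp4. 5 ppages; refcounts: pp0:1 pp1:1 pp2:2 pp3:1 pp4:1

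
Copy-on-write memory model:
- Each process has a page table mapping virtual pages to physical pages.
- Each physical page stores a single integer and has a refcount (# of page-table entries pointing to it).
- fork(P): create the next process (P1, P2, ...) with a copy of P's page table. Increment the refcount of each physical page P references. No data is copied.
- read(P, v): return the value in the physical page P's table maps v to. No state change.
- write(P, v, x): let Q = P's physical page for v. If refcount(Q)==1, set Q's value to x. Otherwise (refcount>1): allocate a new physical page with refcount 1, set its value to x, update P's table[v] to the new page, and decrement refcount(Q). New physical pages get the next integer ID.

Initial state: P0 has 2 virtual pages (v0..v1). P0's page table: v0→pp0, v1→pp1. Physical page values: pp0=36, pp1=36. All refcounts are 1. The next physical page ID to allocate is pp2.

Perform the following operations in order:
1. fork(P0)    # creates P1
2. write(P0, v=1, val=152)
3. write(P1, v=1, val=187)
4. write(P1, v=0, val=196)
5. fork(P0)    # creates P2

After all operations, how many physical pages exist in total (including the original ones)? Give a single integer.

Op 1: fork(P0) -> P1. 2 ppages; refcounts: pp0:2 pp1:2
Op 2: write(P0, v1, 152). refcount(pp1)=2>1 -> COPY to pp2. 3 ppages; refcounts: pp0:2 pp1:1 pp2:1
Op 3: write(P1, v1, 187). refcount(pp1)=1 -> write in place. 3 ppages; refcounts: pp0:2 pp1:1 pp2:1
Op 4: write(P1, v0, 196). refcount(pp0)=2>1 -> COPY to pp3. 4 ppages; refcounts: pp0:1 pp1:1 pp2:1 pp3:1
Op 5: fork(P0) -> P2. 4 ppages; refcounts: pp0:2 pp1:1 pp2:2 pp3:1

Answer: 4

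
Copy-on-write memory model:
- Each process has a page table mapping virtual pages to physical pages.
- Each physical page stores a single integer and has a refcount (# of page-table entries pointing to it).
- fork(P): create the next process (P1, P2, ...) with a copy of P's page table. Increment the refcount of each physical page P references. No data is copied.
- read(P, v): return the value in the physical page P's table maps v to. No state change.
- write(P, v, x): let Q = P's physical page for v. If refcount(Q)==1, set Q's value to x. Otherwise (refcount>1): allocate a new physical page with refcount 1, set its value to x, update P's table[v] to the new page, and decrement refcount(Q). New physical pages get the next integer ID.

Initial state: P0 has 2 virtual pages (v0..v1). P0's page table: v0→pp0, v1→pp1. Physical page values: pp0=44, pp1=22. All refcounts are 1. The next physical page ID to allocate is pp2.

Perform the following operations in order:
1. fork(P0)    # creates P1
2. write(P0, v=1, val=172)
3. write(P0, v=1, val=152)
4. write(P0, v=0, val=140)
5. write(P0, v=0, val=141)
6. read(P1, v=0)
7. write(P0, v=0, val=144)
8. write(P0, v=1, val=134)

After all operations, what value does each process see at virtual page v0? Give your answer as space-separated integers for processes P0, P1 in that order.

Op 1: fork(P0) -> P1. 2 ppages; refcounts: pp0:2 pp1:2
Op 2: write(P0, v1, 172). refcount(pp1)=2>1 -> COPY to pp2. 3 ppages; refcounts: pp0:2 pp1:1 pp2:1
Op 3: write(P0, v1, 152). refcount(pp2)=1 -> write in place. 3 ppages; refcounts: pp0:2 pp1:1 pp2:1
Op 4: write(P0, v0, 140). refcount(pp0)=2>1 -> COPY to pp3. 4 ppages; refcounts: pp0:1 pp1:1 pp2:1 pp3:1
Op 5: write(P0, v0, 141). refcount(pp3)=1 -> write in place. 4 ppages; refcounts: pp0:1 pp1:1 pp2:1 pp3:1
Op 6: read(P1, v0) -> 44. No state change.
Op 7: write(P0, v0, 144). refcount(pp3)=1 -> write in place. 4 ppages; refcounts: pp0:1 pp1:1 pp2:1 pp3:1
Op 8: write(P0, v1, 134). refcount(pp2)=1 -> write in place. 4 ppages; refcounts: pp0:1 pp1:1 pp2:1 pp3:1
P0: v0 -> pp3 = 144
P1: v0 -> pp0 = 44

Answer: 144 44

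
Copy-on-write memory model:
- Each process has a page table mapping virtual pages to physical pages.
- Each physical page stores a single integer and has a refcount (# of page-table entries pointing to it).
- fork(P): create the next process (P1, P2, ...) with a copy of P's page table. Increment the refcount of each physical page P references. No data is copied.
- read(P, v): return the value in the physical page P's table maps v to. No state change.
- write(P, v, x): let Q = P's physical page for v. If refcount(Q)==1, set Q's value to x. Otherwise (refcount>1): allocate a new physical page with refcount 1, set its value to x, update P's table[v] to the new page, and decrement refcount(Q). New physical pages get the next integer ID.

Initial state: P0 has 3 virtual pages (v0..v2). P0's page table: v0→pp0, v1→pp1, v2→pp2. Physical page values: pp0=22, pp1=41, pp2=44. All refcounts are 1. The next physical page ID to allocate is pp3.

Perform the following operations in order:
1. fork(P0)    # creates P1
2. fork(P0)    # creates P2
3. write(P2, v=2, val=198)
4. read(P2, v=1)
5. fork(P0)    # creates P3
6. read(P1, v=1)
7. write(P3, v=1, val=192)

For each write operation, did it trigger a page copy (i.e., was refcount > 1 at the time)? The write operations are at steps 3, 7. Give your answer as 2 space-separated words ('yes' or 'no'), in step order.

Op 1: fork(P0) -> P1. 3 ppages; refcounts: pp0:2 pp1:2 pp2:2
Op 2: fork(P0) -> P2. 3 ppages; refcounts: pp0:3 pp1:3 pp2:3
Op 3: write(P2, v2, 198). refcount(pp2)=3>1 -> COPY to pp3. 4 ppages; refcounts: pp0:3 pp1:3 pp2:2 pp3:1
Op 4: read(P2, v1) -> 41. No state change.
Op 5: fork(P0) -> P3. 4 ppages; refcounts: pp0:4 pp1:4 pp2:3 pp3:1
Op 6: read(P1, v1) -> 41. No state change.
Op 7: write(P3, v1, 192). refcount(pp1)=4>1 -> COPY to pp4. 5 ppages; refcounts: pp0:4 pp1:3 pp2:3 pp3:1 pp4:1

yes yes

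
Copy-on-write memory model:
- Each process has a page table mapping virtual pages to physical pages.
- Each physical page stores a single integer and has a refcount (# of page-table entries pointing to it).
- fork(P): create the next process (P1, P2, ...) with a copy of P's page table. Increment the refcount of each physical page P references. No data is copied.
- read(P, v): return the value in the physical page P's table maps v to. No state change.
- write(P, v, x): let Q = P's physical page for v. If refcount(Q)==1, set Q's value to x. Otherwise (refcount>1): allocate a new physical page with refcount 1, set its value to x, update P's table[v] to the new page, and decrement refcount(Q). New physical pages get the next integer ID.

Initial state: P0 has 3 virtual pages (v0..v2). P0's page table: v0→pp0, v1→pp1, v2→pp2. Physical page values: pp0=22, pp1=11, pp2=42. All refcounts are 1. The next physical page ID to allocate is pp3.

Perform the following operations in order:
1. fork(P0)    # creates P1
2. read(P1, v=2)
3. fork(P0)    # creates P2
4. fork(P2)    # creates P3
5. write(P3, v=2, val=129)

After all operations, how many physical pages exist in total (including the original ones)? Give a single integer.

Op 1: fork(P0) -> P1. 3 ppages; refcounts: pp0:2 pp1:2 pp2:2
Op 2: read(P1, v2) -> 42. No state change.
Op 3: fork(P0) -> P2. 3 ppages; refcounts: pp0:3 pp1:3 pp2:3
Op 4: fork(P2) -> P3. 3 ppages; refcounts: pp0:4 pp1:4 pp2:4
Op 5: write(P3, v2, 129). refcount(pp2)=4>1 -> COPY to pp3. 4 ppages; refcounts: pp0:4 pp1:4 pp2:3 pp3:1

Answer: 4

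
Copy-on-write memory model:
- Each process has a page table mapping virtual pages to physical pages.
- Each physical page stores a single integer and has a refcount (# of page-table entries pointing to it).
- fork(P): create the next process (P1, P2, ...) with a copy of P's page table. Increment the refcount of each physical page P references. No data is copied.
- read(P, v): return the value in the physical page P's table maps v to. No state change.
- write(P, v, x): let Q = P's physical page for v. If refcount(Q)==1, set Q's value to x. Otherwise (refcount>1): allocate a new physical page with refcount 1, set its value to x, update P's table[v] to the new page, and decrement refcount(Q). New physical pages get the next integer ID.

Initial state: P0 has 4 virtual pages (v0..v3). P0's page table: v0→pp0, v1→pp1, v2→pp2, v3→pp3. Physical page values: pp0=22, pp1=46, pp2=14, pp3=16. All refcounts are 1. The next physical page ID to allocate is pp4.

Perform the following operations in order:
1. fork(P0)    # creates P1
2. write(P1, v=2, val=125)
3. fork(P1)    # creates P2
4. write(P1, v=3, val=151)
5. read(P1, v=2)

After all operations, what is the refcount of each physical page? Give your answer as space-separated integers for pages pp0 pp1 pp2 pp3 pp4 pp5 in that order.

Op 1: fork(P0) -> P1. 4 ppages; refcounts: pp0:2 pp1:2 pp2:2 pp3:2
Op 2: write(P1, v2, 125). refcount(pp2)=2>1 -> COPY to pp4. 5 ppages; refcounts: pp0:2 pp1:2 pp2:1 pp3:2 pp4:1
Op 3: fork(P1) -> P2. 5 ppages; refcounts: pp0:3 pp1:3 pp2:1 pp3:3 pp4:2
Op 4: write(P1, v3, 151). refcount(pp3)=3>1 -> COPY to pp5. 6 ppages; refcounts: pp0:3 pp1:3 pp2:1 pp3:2 pp4:2 pp5:1
Op 5: read(P1, v2) -> 125. No state change.

Answer: 3 3 1 2 2 1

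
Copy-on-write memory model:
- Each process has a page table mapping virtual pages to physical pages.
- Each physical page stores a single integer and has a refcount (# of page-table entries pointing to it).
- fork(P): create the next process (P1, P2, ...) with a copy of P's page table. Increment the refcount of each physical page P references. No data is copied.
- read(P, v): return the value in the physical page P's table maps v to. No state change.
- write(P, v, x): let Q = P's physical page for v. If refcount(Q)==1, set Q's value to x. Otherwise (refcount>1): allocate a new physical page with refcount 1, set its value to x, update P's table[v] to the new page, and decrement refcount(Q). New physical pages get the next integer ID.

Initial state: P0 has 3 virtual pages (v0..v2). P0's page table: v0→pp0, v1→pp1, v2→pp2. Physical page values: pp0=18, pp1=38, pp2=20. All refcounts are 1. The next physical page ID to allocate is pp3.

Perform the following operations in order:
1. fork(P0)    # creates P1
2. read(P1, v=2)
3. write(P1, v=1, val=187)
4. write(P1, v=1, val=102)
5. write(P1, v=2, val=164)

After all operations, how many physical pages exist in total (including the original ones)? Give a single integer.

Op 1: fork(P0) -> P1. 3 ppages; refcounts: pp0:2 pp1:2 pp2:2
Op 2: read(P1, v2) -> 20. No state change.
Op 3: write(P1, v1, 187). refcount(pp1)=2>1 -> COPY to pp3. 4 ppages; refcounts: pp0:2 pp1:1 pp2:2 pp3:1
Op 4: write(P1, v1, 102). refcount(pp3)=1 -> write in place. 4 ppages; refcounts: pp0:2 pp1:1 pp2:2 pp3:1
Op 5: write(P1, v2, 164). refcount(pp2)=2>1 -> COPY to pp4. 5 ppages; refcounts: pp0:2 pp1:1 pp2:1 pp3:1 pp4:1

Answer: 5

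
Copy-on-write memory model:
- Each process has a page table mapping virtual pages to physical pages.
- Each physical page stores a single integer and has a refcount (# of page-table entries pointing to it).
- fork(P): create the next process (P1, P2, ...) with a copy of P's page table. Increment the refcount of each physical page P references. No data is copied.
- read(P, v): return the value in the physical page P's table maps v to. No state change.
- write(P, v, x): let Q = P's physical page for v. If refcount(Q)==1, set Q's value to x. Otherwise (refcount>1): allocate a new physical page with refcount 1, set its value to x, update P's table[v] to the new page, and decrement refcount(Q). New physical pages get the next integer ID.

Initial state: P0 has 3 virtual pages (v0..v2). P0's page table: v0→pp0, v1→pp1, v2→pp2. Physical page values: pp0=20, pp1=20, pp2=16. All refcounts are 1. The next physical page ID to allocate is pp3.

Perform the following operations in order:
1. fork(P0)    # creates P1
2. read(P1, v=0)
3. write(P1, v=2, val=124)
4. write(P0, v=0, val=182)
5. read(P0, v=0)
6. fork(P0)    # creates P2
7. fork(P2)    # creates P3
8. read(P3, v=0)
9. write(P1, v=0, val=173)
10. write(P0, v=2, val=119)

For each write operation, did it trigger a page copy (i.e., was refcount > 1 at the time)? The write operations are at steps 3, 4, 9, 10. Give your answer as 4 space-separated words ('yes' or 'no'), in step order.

Op 1: fork(P0) -> P1. 3 ppages; refcounts: pp0:2 pp1:2 pp2:2
Op 2: read(P1, v0) -> 20. No state change.
Op 3: write(P1, v2, 124). refcount(pp2)=2>1 -> COPY to pp3. 4 ppages; refcounts: pp0:2 pp1:2 pp2:1 pp3:1
Op 4: write(P0, v0, 182). refcount(pp0)=2>1 -> COPY to pp4. 5 ppages; refcounts: pp0:1 pp1:2 pp2:1 pp3:1 pp4:1
Op 5: read(P0, v0) -> 182. No state change.
Op 6: fork(P0) -> P2. 5 ppages; refcounts: pp0:1 pp1:3 pp2:2 pp3:1 pp4:2
Op 7: fork(P2) -> P3. 5 ppages; refcounts: pp0:1 pp1:4 pp2:3 pp3:1 pp4:3
Op 8: read(P3, v0) -> 182. No state change.
Op 9: write(P1, v0, 173). refcount(pp0)=1 -> write in place. 5 ppages; refcounts: pp0:1 pp1:4 pp2:3 pp3:1 pp4:3
Op 10: write(P0, v2, 119). refcount(pp2)=3>1 -> COPY to pp5. 6 ppages; refcounts: pp0:1 pp1:4 pp2:2 pp3:1 pp4:3 pp5:1

yes yes no yes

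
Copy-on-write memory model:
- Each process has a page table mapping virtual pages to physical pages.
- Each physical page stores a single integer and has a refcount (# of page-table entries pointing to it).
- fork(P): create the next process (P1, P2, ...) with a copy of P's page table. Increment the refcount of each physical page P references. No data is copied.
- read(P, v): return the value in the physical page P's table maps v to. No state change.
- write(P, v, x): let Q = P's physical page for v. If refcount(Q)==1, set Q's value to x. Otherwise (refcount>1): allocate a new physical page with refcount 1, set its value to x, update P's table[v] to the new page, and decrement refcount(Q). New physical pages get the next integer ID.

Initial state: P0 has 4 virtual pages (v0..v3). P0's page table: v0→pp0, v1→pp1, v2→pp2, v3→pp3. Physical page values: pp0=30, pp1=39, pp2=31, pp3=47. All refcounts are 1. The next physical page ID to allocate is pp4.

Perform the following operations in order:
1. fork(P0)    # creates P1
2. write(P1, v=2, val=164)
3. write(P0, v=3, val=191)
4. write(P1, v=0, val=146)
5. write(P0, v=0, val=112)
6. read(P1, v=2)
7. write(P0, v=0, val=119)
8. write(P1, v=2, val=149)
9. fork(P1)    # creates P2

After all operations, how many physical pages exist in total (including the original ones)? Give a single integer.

Op 1: fork(P0) -> P1. 4 ppages; refcounts: pp0:2 pp1:2 pp2:2 pp3:2
Op 2: write(P1, v2, 164). refcount(pp2)=2>1 -> COPY to pp4. 5 ppages; refcounts: pp0:2 pp1:2 pp2:1 pp3:2 pp4:1
Op 3: write(P0, v3, 191). refcount(pp3)=2>1 -> COPY to pp5. 6 ppages; refcounts: pp0:2 pp1:2 pp2:1 pp3:1 pp4:1 pp5:1
Op 4: write(P1, v0, 146). refcount(pp0)=2>1 -> COPY to pp6. 7 ppages; refcounts: pp0:1 pp1:2 pp2:1 pp3:1 pp4:1 pp5:1 pp6:1
Op 5: write(P0, v0, 112). refcount(pp0)=1 -> write in place. 7 ppages; refcounts: pp0:1 pp1:2 pp2:1 pp3:1 pp4:1 pp5:1 pp6:1
Op 6: read(P1, v2) -> 164. No state change.
Op 7: write(P0, v0, 119). refcount(pp0)=1 -> write in place. 7 ppages; refcounts: pp0:1 pp1:2 pp2:1 pp3:1 pp4:1 pp5:1 pp6:1
Op 8: write(P1, v2, 149). refcount(pp4)=1 -> write in place. 7 ppages; refcounts: pp0:1 pp1:2 pp2:1 pp3:1 pp4:1 pp5:1 pp6:1
Op 9: fork(P1) -> P2. 7 ppages; refcounts: pp0:1 pp1:3 pp2:1 pp3:2 pp4:2 pp5:1 pp6:2

Answer: 7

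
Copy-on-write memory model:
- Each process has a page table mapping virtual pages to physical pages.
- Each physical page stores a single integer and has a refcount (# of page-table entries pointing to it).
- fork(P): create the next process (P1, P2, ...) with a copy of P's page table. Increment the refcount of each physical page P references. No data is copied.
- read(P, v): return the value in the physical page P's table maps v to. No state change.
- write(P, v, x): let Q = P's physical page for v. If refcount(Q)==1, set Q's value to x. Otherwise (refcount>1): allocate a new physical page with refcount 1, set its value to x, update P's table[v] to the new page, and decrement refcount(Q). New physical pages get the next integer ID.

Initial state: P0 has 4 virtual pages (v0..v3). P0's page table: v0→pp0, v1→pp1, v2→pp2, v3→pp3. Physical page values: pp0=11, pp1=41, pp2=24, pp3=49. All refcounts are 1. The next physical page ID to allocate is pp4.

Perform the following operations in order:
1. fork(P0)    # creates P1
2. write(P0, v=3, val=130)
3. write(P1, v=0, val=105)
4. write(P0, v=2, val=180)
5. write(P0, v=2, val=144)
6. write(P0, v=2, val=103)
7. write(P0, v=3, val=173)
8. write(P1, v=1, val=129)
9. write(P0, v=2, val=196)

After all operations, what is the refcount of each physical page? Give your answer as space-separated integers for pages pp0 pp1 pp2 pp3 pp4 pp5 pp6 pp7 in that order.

Op 1: fork(P0) -> P1. 4 ppages; refcounts: pp0:2 pp1:2 pp2:2 pp3:2
Op 2: write(P0, v3, 130). refcount(pp3)=2>1 -> COPY to pp4. 5 ppages; refcounts: pp0:2 pp1:2 pp2:2 pp3:1 pp4:1
Op 3: write(P1, v0, 105). refcount(pp0)=2>1 -> COPY to pp5. 6 ppages; refcounts: pp0:1 pp1:2 pp2:2 pp3:1 pp4:1 pp5:1
Op 4: write(P0, v2, 180). refcount(pp2)=2>1 -> COPY to pp6. 7 ppages; refcounts: pp0:1 pp1:2 pp2:1 pp3:1 pp4:1 pp5:1 pp6:1
Op 5: write(P0, v2, 144). refcount(pp6)=1 -> write in place. 7 ppages; refcounts: pp0:1 pp1:2 pp2:1 pp3:1 pp4:1 pp5:1 pp6:1
Op 6: write(P0, v2, 103). refcount(pp6)=1 -> write in place. 7 ppages; refcounts: pp0:1 pp1:2 pp2:1 pp3:1 pp4:1 pp5:1 pp6:1
Op 7: write(P0, v3, 173). refcount(pp4)=1 -> write in place. 7 ppages; refcounts: pp0:1 pp1:2 pp2:1 pp3:1 pp4:1 pp5:1 pp6:1
Op 8: write(P1, v1, 129). refcount(pp1)=2>1 -> COPY to pp7. 8 ppages; refcounts: pp0:1 pp1:1 pp2:1 pp3:1 pp4:1 pp5:1 pp6:1 pp7:1
Op 9: write(P0, v2, 196). refcount(pp6)=1 -> write in place. 8 ppages; refcounts: pp0:1 pp1:1 pp2:1 pp3:1 pp4:1 pp5:1 pp6:1 pp7:1

Answer: 1 1 1 1 1 1 1 1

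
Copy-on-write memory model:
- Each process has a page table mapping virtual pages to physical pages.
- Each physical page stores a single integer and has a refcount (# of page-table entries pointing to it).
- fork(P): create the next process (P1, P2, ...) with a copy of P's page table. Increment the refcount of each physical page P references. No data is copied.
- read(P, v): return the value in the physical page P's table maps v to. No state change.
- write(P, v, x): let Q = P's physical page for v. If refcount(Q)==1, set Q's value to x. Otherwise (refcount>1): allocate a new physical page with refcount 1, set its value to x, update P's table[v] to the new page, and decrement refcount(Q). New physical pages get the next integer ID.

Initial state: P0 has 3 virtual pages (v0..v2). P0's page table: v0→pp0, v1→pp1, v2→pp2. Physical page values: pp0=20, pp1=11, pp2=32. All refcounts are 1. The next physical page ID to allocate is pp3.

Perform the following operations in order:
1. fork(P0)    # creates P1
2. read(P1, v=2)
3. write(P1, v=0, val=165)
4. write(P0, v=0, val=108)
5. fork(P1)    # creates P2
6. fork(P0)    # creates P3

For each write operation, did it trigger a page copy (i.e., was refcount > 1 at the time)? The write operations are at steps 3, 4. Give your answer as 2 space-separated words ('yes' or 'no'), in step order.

Op 1: fork(P0) -> P1. 3 ppages; refcounts: pp0:2 pp1:2 pp2:2
Op 2: read(P1, v2) -> 32. No state change.
Op 3: write(P1, v0, 165). refcount(pp0)=2>1 -> COPY to pp3. 4 ppages; refcounts: pp0:1 pp1:2 pp2:2 pp3:1
Op 4: write(P0, v0, 108). refcount(pp0)=1 -> write in place. 4 ppages; refcounts: pp0:1 pp1:2 pp2:2 pp3:1
Op 5: fork(P1) -> P2. 4 ppages; refcounts: pp0:1 pp1:3 pp2:3 pp3:2
Op 6: fork(P0) -> P3. 4 ppages; refcounts: pp0:2 pp1:4 pp2:4 pp3:2

yes no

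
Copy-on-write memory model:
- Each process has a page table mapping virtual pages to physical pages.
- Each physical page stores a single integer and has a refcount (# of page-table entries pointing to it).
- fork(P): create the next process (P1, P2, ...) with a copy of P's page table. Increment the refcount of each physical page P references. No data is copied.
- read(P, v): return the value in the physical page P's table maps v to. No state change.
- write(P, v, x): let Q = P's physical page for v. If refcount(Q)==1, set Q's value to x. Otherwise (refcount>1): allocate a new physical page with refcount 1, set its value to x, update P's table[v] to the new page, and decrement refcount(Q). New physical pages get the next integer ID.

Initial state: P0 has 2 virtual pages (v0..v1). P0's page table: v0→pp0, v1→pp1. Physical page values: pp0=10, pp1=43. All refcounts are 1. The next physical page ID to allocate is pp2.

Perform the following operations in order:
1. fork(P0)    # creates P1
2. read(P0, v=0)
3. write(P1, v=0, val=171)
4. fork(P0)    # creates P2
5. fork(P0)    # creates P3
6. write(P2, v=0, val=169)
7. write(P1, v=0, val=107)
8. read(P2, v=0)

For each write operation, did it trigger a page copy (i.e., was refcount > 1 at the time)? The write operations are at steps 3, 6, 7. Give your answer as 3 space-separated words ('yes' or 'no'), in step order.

Op 1: fork(P0) -> P1. 2 ppages; refcounts: pp0:2 pp1:2
Op 2: read(P0, v0) -> 10. No state change.
Op 3: write(P1, v0, 171). refcount(pp0)=2>1 -> COPY to pp2. 3 ppages; refcounts: pp0:1 pp1:2 pp2:1
Op 4: fork(P0) -> P2. 3 ppages; refcounts: pp0:2 pp1:3 pp2:1
Op 5: fork(P0) -> P3. 3 ppages; refcounts: pp0:3 pp1:4 pp2:1
Op 6: write(P2, v0, 169). refcount(pp0)=3>1 -> COPY to pp3. 4 ppages; refcounts: pp0:2 pp1:4 pp2:1 pp3:1
Op 7: write(P1, v0, 107). refcount(pp2)=1 -> write in place. 4 ppages; refcounts: pp0:2 pp1:4 pp2:1 pp3:1
Op 8: read(P2, v0) -> 169. No state change.

yes yes no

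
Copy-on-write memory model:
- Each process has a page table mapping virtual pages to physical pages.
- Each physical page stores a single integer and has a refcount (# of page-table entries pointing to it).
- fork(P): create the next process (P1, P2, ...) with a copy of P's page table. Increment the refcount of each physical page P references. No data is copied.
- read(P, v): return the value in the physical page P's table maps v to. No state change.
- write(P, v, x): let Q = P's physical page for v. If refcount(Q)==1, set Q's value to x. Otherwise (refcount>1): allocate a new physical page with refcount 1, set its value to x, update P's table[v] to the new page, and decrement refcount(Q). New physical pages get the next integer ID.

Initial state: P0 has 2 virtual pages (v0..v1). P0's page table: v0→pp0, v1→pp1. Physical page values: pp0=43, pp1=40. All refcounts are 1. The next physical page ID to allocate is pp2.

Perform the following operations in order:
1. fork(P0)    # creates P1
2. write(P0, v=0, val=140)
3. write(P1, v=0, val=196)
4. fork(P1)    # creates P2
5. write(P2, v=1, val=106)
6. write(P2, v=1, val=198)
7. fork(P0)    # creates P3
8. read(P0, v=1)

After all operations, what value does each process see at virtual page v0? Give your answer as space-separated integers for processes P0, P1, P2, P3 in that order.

Answer: 140 196 196 140

Derivation:
Op 1: fork(P0) -> P1. 2 ppages; refcounts: pp0:2 pp1:2
Op 2: write(P0, v0, 140). refcount(pp0)=2>1 -> COPY to pp2. 3 ppages; refcounts: pp0:1 pp1:2 pp2:1
Op 3: write(P1, v0, 196). refcount(pp0)=1 -> write in place. 3 ppages; refcounts: pp0:1 pp1:2 pp2:1
Op 4: fork(P1) -> P2. 3 ppages; refcounts: pp0:2 pp1:3 pp2:1
Op 5: write(P2, v1, 106). refcount(pp1)=3>1 -> COPY to pp3. 4 ppages; refcounts: pp0:2 pp1:2 pp2:1 pp3:1
Op 6: write(P2, v1, 198). refcount(pp3)=1 -> write in place. 4 ppages; refcounts: pp0:2 pp1:2 pp2:1 pp3:1
Op 7: fork(P0) -> P3. 4 ppages; refcounts: pp0:2 pp1:3 pp2:2 pp3:1
Op 8: read(P0, v1) -> 40. No state change.
P0: v0 -> pp2 = 140
P1: v0 -> pp0 = 196
P2: v0 -> pp0 = 196
P3: v0 -> pp2 = 140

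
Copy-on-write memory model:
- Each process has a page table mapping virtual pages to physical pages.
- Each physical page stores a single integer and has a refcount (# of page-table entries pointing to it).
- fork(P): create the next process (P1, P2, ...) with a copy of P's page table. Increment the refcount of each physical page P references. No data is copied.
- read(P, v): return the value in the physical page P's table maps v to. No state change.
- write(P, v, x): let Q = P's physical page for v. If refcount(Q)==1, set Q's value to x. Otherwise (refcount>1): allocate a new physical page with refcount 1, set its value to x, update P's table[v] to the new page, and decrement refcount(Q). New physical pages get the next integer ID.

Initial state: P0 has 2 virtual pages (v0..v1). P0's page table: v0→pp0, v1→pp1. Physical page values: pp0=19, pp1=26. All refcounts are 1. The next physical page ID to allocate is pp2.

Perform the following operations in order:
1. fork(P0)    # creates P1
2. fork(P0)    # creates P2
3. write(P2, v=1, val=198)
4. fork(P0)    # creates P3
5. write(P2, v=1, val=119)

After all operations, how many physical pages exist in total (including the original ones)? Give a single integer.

Op 1: fork(P0) -> P1. 2 ppages; refcounts: pp0:2 pp1:2
Op 2: fork(P0) -> P2. 2 ppages; refcounts: pp0:3 pp1:3
Op 3: write(P2, v1, 198). refcount(pp1)=3>1 -> COPY to pp2. 3 ppages; refcounts: pp0:3 pp1:2 pp2:1
Op 4: fork(P0) -> P3. 3 ppages; refcounts: pp0:4 pp1:3 pp2:1
Op 5: write(P2, v1, 119). refcount(pp2)=1 -> write in place. 3 ppages; refcounts: pp0:4 pp1:3 pp2:1

Answer: 3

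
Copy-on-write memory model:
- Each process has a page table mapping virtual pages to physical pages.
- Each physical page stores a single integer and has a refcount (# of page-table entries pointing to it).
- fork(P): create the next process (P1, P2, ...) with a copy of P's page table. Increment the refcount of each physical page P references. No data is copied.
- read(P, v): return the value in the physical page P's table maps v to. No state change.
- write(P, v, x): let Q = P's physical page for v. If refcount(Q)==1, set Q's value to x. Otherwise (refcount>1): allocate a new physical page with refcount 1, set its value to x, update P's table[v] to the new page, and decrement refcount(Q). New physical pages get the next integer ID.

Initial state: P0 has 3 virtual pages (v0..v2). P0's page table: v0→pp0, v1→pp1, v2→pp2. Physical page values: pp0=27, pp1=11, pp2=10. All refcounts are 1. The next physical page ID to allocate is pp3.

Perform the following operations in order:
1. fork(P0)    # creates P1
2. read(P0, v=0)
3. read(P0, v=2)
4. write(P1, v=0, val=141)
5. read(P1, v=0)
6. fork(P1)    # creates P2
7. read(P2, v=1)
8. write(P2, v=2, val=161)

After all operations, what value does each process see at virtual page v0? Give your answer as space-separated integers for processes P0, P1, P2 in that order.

Op 1: fork(P0) -> P1. 3 ppages; refcounts: pp0:2 pp1:2 pp2:2
Op 2: read(P0, v0) -> 27. No state change.
Op 3: read(P0, v2) -> 10. No state change.
Op 4: write(P1, v0, 141). refcount(pp0)=2>1 -> COPY to pp3. 4 ppages; refcounts: pp0:1 pp1:2 pp2:2 pp3:1
Op 5: read(P1, v0) -> 141. No state change.
Op 6: fork(P1) -> P2. 4 ppages; refcounts: pp0:1 pp1:3 pp2:3 pp3:2
Op 7: read(P2, v1) -> 11. No state change.
Op 8: write(P2, v2, 161). refcount(pp2)=3>1 -> COPY to pp4. 5 ppages; refcounts: pp0:1 pp1:3 pp2:2 pp3:2 pp4:1
P0: v0 -> pp0 = 27
P1: v0 -> pp3 = 141
P2: v0 -> pp3 = 141

Answer: 27 141 141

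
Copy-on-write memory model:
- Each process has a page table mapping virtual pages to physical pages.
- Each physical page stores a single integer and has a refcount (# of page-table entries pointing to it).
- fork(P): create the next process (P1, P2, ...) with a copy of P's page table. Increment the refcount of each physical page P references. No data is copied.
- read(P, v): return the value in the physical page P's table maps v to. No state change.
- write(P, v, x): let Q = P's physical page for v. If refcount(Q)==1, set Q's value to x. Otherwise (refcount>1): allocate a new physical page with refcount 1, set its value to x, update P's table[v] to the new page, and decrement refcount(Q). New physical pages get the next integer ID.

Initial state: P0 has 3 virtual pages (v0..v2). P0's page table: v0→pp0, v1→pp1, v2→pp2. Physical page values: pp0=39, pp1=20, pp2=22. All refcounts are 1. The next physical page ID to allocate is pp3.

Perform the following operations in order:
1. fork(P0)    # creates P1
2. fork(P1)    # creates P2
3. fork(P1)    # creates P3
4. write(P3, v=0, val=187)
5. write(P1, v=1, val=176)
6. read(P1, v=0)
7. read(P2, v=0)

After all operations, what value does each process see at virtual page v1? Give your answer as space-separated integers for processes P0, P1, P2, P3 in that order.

Op 1: fork(P0) -> P1. 3 ppages; refcounts: pp0:2 pp1:2 pp2:2
Op 2: fork(P1) -> P2. 3 ppages; refcounts: pp0:3 pp1:3 pp2:3
Op 3: fork(P1) -> P3. 3 ppages; refcounts: pp0:4 pp1:4 pp2:4
Op 4: write(P3, v0, 187). refcount(pp0)=4>1 -> COPY to pp3. 4 ppages; refcounts: pp0:3 pp1:4 pp2:4 pp3:1
Op 5: write(P1, v1, 176). refcount(pp1)=4>1 -> COPY to pp4. 5 ppages; refcounts: pp0:3 pp1:3 pp2:4 pp3:1 pp4:1
Op 6: read(P1, v0) -> 39. No state change.
Op 7: read(P2, v0) -> 39. No state change.
P0: v1 -> pp1 = 20
P1: v1 -> pp4 = 176
P2: v1 -> pp1 = 20
P3: v1 -> pp1 = 20

Answer: 20 176 20 20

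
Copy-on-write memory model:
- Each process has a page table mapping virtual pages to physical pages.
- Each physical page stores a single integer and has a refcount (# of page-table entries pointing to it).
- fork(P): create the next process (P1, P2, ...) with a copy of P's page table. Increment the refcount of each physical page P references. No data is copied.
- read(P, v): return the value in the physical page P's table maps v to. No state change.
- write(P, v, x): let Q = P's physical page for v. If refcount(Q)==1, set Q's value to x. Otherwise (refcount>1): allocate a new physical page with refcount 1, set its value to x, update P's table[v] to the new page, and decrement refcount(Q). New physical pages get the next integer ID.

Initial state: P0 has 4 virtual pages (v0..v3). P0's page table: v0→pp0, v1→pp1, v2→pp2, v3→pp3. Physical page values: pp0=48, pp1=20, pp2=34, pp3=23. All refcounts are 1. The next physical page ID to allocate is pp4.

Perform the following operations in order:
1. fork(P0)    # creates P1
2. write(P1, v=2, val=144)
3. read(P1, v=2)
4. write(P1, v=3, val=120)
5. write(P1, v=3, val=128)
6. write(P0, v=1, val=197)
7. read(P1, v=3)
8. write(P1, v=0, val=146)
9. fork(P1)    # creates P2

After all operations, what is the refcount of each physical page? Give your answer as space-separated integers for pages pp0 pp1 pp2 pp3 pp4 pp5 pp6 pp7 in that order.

Op 1: fork(P0) -> P1. 4 ppages; refcounts: pp0:2 pp1:2 pp2:2 pp3:2
Op 2: write(P1, v2, 144). refcount(pp2)=2>1 -> COPY to pp4. 5 ppages; refcounts: pp0:2 pp1:2 pp2:1 pp3:2 pp4:1
Op 3: read(P1, v2) -> 144. No state change.
Op 4: write(P1, v3, 120). refcount(pp3)=2>1 -> COPY to pp5. 6 ppages; refcounts: pp0:2 pp1:2 pp2:1 pp3:1 pp4:1 pp5:1
Op 5: write(P1, v3, 128). refcount(pp5)=1 -> write in place. 6 ppages; refcounts: pp0:2 pp1:2 pp2:1 pp3:1 pp4:1 pp5:1
Op 6: write(P0, v1, 197). refcount(pp1)=2>1 -> COPY to pp6. 7 ppages; refcounts: pp0:2 pp1:1 pp2:1 pp3:1 pp4:1 pp5:1 pp6:1
Op 7: read(P1, v3) -> 128. No state change.
Op 8: write(P1, v0, 146). refcount(pp0)=2>1 -> COPY to pp7. 8 ppages; refcounts: pp0:1 pp1:1 pp2:1 pp3:1 pp4:1 pp5:1 pp6:1 pp7:1
Op 9: fork(P1) -> P2. 8 ppages; refcounts: pp0:1 pp1:2 pp2:1 pp3:1 pp4:2 pp5:2 pp6:1 pp7:2

Answer: 1 2 1 1 2 2 1 2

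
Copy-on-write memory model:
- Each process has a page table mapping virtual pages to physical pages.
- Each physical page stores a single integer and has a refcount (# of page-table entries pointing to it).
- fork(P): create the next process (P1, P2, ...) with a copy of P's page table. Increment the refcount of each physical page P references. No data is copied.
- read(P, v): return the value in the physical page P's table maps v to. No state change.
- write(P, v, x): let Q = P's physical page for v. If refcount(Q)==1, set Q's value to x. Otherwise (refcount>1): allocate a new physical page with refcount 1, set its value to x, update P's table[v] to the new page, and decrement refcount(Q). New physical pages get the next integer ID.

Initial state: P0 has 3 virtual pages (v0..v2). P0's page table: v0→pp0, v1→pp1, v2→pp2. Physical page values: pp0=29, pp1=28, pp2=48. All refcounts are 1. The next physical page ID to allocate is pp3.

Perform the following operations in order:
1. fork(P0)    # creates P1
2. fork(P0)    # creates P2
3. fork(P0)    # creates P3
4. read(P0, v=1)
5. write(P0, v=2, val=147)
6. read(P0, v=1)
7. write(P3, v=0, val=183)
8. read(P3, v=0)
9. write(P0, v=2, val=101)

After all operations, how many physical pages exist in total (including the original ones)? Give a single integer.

Answer: 5

Derivation:
Op 1: fork(P0) -> P1. 3 ppages; refcounts: pp0:2 pp1:2 pp2:2
Op 2: fork(P0) -> P2. 3 ppages; refcounts: pp0:3 pp1:3 pp2:3
Op 3: fork(P0) -> P3. 3 ppages; refcounts: pp0:4 pp1:4 pp2:4
Op 4: read(P0, v1) -> 28. No state change.
Op 5: write(P0, v2, 147). refcount(pp2)=4>1 -> COPY to pp3. 4 ppages; refcounts: pp0:4 pp1:4 pp2:3 pp3:1
Op 6: read(P0, v1) -> 28. No state change.
Op 7: write(P3, v0, 183). refcount(pp0)=4>1 -> COPY to pp4. 5 ppages; refcounts: pp0:3 pp1:4 pp2:3 pp3:1 pp4:1
Op 8: read(P3, v0) -> 183. No state change.
Op 9: write(P0, v2, 101). refcount(pp3)=1 -> write in place. 5 ppages; refcounts: pp0:3 pp1:4 pp2:3 pp3:1 pp4:1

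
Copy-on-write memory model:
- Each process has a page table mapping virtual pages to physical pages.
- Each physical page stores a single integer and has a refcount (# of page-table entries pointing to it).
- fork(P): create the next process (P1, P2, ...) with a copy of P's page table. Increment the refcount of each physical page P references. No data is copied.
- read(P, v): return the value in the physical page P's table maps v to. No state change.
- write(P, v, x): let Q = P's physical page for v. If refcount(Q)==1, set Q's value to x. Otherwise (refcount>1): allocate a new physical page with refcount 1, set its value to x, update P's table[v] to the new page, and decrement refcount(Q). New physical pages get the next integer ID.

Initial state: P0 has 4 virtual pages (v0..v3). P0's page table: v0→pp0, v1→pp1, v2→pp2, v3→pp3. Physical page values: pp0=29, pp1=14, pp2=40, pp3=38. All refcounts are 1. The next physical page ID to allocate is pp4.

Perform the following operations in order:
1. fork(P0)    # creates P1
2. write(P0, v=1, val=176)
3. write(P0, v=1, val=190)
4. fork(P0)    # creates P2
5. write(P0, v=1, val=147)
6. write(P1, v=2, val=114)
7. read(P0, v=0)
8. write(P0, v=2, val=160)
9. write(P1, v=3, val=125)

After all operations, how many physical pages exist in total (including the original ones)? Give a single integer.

Op 1: fork(P0) -> P1. 4 ppages; refcounts: pp0:2 pp1:2 pp2:2 pp3:2
Op 2: write(P0, v1, 176). refcount(pp1)=2>1 -> COPY to pp4. 5 ppages; refcounts: pp0:2 pp1:1 pp2:2 pp3:2 pp4:1
Op 3: write(P0, v1, 190). refcount(pp4)=1 -> write in place. 5 ppages; refcounts: pp0:2 pp1:1 pp2:2 pp3:2 pp4:1
Op 4: fork(P0) -> P2. 5 ppages; refcounts: pp0:3 pp1:1 pp2:3 pp3:3 pp4:2
Op 5: write(P0, v1, 147). refcount(pp4)=2>1 -> COPY to pp5. 6 ppages; refcounts: pp0:3 pp1:1 pp2:3 pp3:3 pp4:1 pp5:1
Op 6: write(P1, v2, 114). refcount(pp2)=3>1 -> COPY to pp6. 7 ppages; refcounts: pp0:3 pp1:1 pp2:2 pp3:3 pp4:1 pp5:1 pp6:1
Op 7: read(P0, v0) -> 29. No state change.
Op 8: write(P0, v2, 160). refcount(pp2)=2>1 -> COPY to pp7. 8 ppages; refcounts: pp0:3 pp1:1 pp2:1 pp3:3 pp4:1 pp5:1 pp6:1 pp7:1
Op 9: write(P1, v3, 125). refcount(pp3)=3>1 -> COPY to pp8. 9 ppages; refcounts: pp0:3 pp1:1 pp2:1 pp3:2 pp4:1 pp5:1 pp6:1 pp7:1 pp8:1

Answer: 9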